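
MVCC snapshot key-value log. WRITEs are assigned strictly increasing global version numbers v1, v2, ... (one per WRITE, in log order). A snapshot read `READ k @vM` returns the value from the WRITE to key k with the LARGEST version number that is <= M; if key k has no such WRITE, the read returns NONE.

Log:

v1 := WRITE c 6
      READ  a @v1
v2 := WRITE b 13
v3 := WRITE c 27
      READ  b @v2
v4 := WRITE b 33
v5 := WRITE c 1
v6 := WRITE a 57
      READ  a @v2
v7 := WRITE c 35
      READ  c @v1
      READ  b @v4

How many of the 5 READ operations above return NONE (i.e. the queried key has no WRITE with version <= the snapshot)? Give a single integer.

Answer: 2

Derivation:
v1: WRITE c=6  (c history now [(1, 6)])
READ a @v1: history=[] -> no version <= 1 -> NONE
v2: WRITE b=13  (b history now [(2, 13)])
v3: WRITE c=27  (c history now [(1, 6), (3, 27)])
READ b @v2: history=[(2, 13)] -> pick v2 -> 13
v4: WRITE b=33  (b history now [(2, 13), (4, 33)])
v5: WRITE c=1  (c history now [(1, 6), (3, 27), (5, 1)])
v6: WRITE a=57  (a history now [(6, 57)])
READ a @v2: history=[(6, 57)] -> no version <= 2 -> NONE
v7: WRITE c=35  (c history now [(1, 6), (3, 27), (5, 1), (7, 35)])
READ c @v1: history=[(1, 6), (3, 27), (5, 1), (7, 35)] -> pick v1 -> 6
READ b @v4: history=[(2, 13), (4, 33)] -> pick v4 -> 33
Read results in order: ['NONE', '13', 'NONE', '6', '33']
NONE count = 2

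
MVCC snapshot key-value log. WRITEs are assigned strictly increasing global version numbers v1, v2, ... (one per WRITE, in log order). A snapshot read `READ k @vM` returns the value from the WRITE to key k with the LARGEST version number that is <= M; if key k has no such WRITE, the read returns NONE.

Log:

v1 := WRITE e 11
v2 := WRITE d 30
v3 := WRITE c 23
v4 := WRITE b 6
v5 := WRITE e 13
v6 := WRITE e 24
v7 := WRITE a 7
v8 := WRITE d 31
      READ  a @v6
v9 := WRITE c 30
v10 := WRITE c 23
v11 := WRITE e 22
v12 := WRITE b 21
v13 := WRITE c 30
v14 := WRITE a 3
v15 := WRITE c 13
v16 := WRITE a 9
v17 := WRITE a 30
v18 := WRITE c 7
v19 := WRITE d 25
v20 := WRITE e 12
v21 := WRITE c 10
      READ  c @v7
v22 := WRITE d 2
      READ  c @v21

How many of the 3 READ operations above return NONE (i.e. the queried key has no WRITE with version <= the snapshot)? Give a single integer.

v1: WRITE e=11  (e history now [(1, 11)])
v2: WRITE d=30  (d history now [(2, 30)])
v3: WRITE c=23  (c history now [(3, 23)])
v4: WRITE b=6  (b history now [(4, 6)])
v5: WRITE e=13  (e history now [(1, 11), (5, 13)])
v6: WRITE e=24  (e history now [(1, 11), (5, 13), (6, 24)])
v7: WRITE a=7  (a history now [(7, 7)])
v8: WRITE d=31  (d history now [(2, 30), (8, 31)])
READ a @v6: history=[(7, 7)] -> no version <= 6 -> NONE
v9: WRITE c=30  (c history now [(3, 23), (9, 30)])
v10: WRITE c=23  (c history now [(3, 23), (9, 30), (10, 23)])
v11: WRITE e=22  (e history now [(1, 11), (5, 13), (6, 24), (11, 22)])
v12: WRITE b=21  (b history now [(4, 6), (12, 21)])
v13: WRITE c=30  (c history now [(3, 23), (9, 30), (10, 23), (13, 30)])
v14: WRITE a=3  (a history now [(7, 7), (14, 3)])
v15: WRITE c=13  (c history now [(3, 23), (9, 30), (10, 23), (13, 30), (15, 13)])
v16: WRITE a=9  (a history now [(7, 7), (14, 3), (16, 9)])
v17: WRITE a=30  (a history now [(7, 7), (14, 3), (16, 9), (17, 30)])
v18: WRITE c=7  (c history now [(3, 23), (9, 30), (10, 23), (13, 30), (15, 13), (18, 7)])
v19: WRITE d=25  (d history now [(2, 30), (8, 31), (19, 25)])
v20: WRITE e=12  (e history now [(1, 11), (5, 13), (6, 24), (11, 22), (20, 12)])
v21: WRITE c=10  (c history now [(3, 23), (9, 30), (10, 23), (13, 30), (15, 13), (18, 7), (21, 10)])
READ c @v7: history=[(3, 23), (9, 30), (10, 23), (13, 30), (15, 13), (18, 7), (21, 10)] -> pick v3 -> 23
v22: WRITE d=2  (d history now [(2, 30), (8, 31), (19, 25), (22, 2)])
READ c @v21: history=[(3, 23), (9, 30), (10, 23), (13, 30), (15, 13), (18, 7), (21, 10)] -> pick v21 -> 10
Read results in order: ['NONE', '23', '10']
NONE count = 1

Answer: 1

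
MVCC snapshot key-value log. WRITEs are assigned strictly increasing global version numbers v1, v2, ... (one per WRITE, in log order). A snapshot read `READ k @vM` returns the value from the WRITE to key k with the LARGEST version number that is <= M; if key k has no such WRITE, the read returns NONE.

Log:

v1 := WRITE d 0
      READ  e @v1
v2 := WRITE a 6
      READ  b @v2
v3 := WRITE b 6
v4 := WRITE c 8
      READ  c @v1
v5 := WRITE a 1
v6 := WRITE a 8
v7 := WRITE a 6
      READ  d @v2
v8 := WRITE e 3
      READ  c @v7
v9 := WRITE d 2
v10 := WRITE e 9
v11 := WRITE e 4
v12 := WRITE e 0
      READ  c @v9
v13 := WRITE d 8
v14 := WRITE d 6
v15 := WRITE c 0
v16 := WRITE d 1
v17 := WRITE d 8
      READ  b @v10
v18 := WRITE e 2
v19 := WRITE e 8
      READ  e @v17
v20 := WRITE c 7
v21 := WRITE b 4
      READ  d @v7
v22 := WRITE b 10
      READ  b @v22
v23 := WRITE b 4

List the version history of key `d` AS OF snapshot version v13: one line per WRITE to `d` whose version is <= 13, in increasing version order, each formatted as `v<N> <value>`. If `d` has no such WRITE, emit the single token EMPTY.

Answer: v1 0
v9 2
v13 8

Derivation:
Scan writes for key=d with version <= 13:
  v1 WRITE d 0 -> keep
  v2 WRITE a 6 -> skip
  v3 WRITE b 6 -> skip
  v4 WRITE c 8 -> skip
  v5 WRITE a 1 -> skip
  v6 WRITE a 8 -> skip
  v7 WRITE a 6 -> skip
  v8 WRITE e 3 -> skip
  v9 WRITE d 2 -> keep
  v10 WRITE e 9 -> skip
  v11 WRITE e 4 -> skip
  v12 WRITE e 0 -> skip
  v13 WRITE d 8 -> keep
  v14 WRITE d 6 -> drop (> snap)
  v15 WRITE c 0 -> skip
  v16 WRITE d 1 -> drop (> snap)
  v17 WRITE d 8 -> drop (> snap)
  v18 WRITE e 2 -> skip
  v19 WRITE e 8 -> skip
  v20 WRITE c 7 -> skip
  v21 WRITE b 4 -> skip
  v22 WRITE b 10 -> skip
  v23 WRITE b 4 -> skip
Collected: [(1, 0), (9, 2), (13, 8)]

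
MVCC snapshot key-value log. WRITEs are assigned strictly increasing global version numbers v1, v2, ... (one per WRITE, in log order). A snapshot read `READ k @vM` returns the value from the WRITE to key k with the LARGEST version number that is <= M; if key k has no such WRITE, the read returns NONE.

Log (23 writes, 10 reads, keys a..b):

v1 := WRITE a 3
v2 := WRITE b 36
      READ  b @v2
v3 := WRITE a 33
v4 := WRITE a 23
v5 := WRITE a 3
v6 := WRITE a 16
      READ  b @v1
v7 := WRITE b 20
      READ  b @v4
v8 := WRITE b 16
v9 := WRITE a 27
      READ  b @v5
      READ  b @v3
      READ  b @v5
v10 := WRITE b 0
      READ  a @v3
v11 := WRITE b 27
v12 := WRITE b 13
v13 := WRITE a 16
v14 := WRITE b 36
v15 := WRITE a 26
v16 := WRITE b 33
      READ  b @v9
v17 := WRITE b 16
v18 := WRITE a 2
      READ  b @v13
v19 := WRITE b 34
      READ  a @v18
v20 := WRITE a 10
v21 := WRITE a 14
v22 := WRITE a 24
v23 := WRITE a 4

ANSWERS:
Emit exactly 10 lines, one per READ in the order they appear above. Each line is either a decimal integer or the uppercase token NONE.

v1: WRITE a=3  (a history now [(1, 3)])
v2: WRITE b=36  (b history now [(2, 36)])
READ b @v2: history=[(2, 36)] -> pick v2 -> 36
v3: WRITE a=33  (a history now [(1, 3), (3, 33)])
v4: WRITE a=23  (a history now [(1, 3), (3, 33), (4, 23)])
v5: WRITE a=3  (a history now [(1, 3), (3, 33), (4, 23), (5, 3)])
v6: WRITE a=16  (a history now [(1, 3), (3, 33), (4, 23), (5, 3), (6, 16)])
READ b @v1: history=[(2, 36)] -> no version <= 1 -> NONE
v7: WRITE b=20  (b history now [(2, 36), (7, 20)])
READ b @v4: history=[(2, 36), (7, 20)] -> pick v2 -> 36
v8: WRITE b=16  (b history now [(2, 36), (7, 20), (8, 16)])
v9: WRITE a=27  (a history now [(1, 3), (3, 33), (4, 23), (5, 3), (6, 16), (9, 27)])
READ b @v5: history=[(2, 36), (7, 20), (8, 16)] -> pick v2 -> 36
READ b @v3: history=[(2, 36), (7, 20), (8, 16)] -> pick v2 -> 36
READ b @v5: history=[(2, 36), (7, 20), (8, 16)] -> pick v2 -> 36
v10: WRITE b=0  (b history now [(2, 36), (7, 20), (8, 16), (10, 0)])
READ a @v3: history=[(1, 3), (3, 33), (4, 23), (5, 3), (6, 16), (9, 27)] -> pick v3 -> 33
v11: WRITE b=27  (b history now [(2, 36), (7, 20), (8, 16), (10, 0), (11, 27)])
v12: WRITE b=13  (b history now [(2, 36), (7, 20), (8, 16), (10, 0), (11, 27), (12, 13)])
v13: WRITE a=16  (a history now [(1, 3), (3, 33), (4, 23), (5, 3), (6, 16), (9, 27), (13, 16)])
v14: WRITE b=36  (b history now [(2, 36), (7, 20), (8, 16), (10, 0), (11, 27), (12, 13), (14, 36)])
v15: WRITE a=26  (a history now [(1, 3), (3, 33), (4, 23), (5, 3), (6, 16), (9, 27), (13, 16), (15, 26)])
v16: WRITE b=33  (b history now [(2, 36), (7, 20), (8, 16), (10, 0), (11, 27), (12, 13), (14, 36), (16, 33)])
READ b @v9: history=[(2, 36), (7, 20), (8, 16), (10, 0), (11, 27), (12, 13), (14, 36), (16, 33)] -> pick v8 -> 16
v17: WRITE b=16  (b history now [(2, 36), (7, 20), (8, 16), (10, 0), (11, 27), (12, 13), (14, 36), (16, 33), (17, 16)])
v18: WRITE a=2  (a history now [(1, 3), (3, 33), (4, 23), (5, 3), (6, 16), (9, 27), (13, 16), (15, 26), (18, 2)])
READ b @v13: history=[(2, 36), (7, 20), (8, 16), (10, 0), (11, 27), (12, 13), (14, 36), (16, 33), (17, 16)] -> pick v12 -> 13
v19: WRITE b=34  (b history now [(2, 36), (7, 20), (8, 16), (10, 0), (11, 27), (12, 13), (14, 36), (16, 33), (17, 16), (19, 34)])
READ a @v18: history=[(1, 3), (3, 33), (4, 23), (5, 3), (6, 16), (9, 27), (13, 16), (15, 26), (18, 2)] -> pick v18 -> 2
v20: WRITE a=10  (a history now [(1, 3), (3, 33), (4, 23), (5, 3), (6, 16), (9, 27), (13, 16), (15, 26), (18, 2), (20, 10)])
v21: WRITE a=14  (a history now [(1, 3), (3, 33), (4, 23), (5, 3), (6, 16), (9, 27), (13, 16), (15, 26), (18, 2), (20, 10), (21, 14)])
v22: WRITE a=24  (a history now [(1, 3), (3, 33), (4, 23), (5, 3), (6, 16), (9, 27), (13, 16), (15, 26), (18, 2), (20, 10), (21, 14), (22, 24)])
v23: WRITE a=4  (a history now [(1, 3), (3, 33), (4, 23), (5, 3), (6, 16), (9, 27), (13, 16), (15, 26), (18, 2), (20, 10), (21, 14), (22, 24), (23, 4)])

Answer: 36
NONE
36
36
36
36
33
16
13
2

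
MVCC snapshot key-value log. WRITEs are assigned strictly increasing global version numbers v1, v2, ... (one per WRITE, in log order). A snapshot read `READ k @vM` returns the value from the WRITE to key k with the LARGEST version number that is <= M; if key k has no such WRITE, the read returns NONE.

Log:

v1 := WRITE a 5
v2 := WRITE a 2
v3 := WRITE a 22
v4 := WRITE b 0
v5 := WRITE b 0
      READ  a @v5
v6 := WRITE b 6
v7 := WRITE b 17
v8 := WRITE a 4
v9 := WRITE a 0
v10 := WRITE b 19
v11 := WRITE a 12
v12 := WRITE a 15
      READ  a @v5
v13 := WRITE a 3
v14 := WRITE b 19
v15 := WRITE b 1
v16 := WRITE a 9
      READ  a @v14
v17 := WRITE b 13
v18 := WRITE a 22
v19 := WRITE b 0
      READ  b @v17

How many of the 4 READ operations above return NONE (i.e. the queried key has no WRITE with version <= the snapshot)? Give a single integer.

v1: WRITE a=5  (a history now [(1, 5)])
v2: WRITE a=2  (a history now [(1, 5), (2, 2)])
v3: WRITE a=22  (a history now [(1, 5), (2, 2), (3, 22)])
v4: WRITE b=0  (b history now [(4, 0)])
v5: WRITE b=0  (b history now [(4, 0), (5, 0)])
READ a @v5: history=[(1, 5), (2, 2), (3, 22)] -> pick v3 -> 22
v6: WRITE b=6  (b history now [(4, 0), (5, 0), (6, 6)])
v7: WRITE b=17  (b history now [(4, 0), (5, 0), (6, 6), (7, 17)])
v8: WRITE a=4  (a history now [(1, 5), (2, 2), (3, 22), (8, 4)])
v9: WRITE a=0  (a history now [(1, 5), (2, 2), (3, 22), (8, 4), (9, 0)])
v10: WRITE b=19  (b history now [(4, 0), (5, 0), (6, 6), (7, 17), (10, 19)])
v11: WRITE a=12  (a history now [(1, 5), (2, 2), (3, 22), (8, 4), (9, 0), (11, 12)])
v12: WRITE a=15  (a history now [(1, 5), (2, 2), (3, 22), (8, 4), (9, 0), (11, 12), (12, 15)])
READ a @v5: history=[(1, 5), (2, 2), (3, 22), (8, 4), (9, 0), (11, 12), (12, 15)] -> pick v3 -> 22
v13: WRITE a=3  (a history now [(1, 5), (2, 2), (3, 22), (8, 4), (9, 0), (11, 12), (12, 15), (13, 3)])
v14: WRITE b=19  (b history now [(4, 0), (5, 0), (6, 6), (7, 17), (10, 19), (14, 19)])
v15: WRITE b=1  (b history now [(4, 0), (5, 0), (6, 6), (7, 17), (10, 19), (14, 19), (15, 1)])
v16: WRITE a=9  (a history now [(1, 5), (2, 2), (3, 22), (8, 4), (9, 0), (11, 12), (12, 15), (13, 3), (16, 9)])
READ a @v14: history=[(1, 5), (2, 2), (3, 22), (8, 4), (9, 0), (11, 12), (12, 15), (13, 3), (16, 9)] -> pick v13 -> 3
v17: WRITE b=13  (b history now [(4, 0), (5, 0), (6, 6), (7, 17), (10, 19), (14, 19), (15, 1), (17, 13)])
v18: WRITE a=22  (a history now [(1, 5), (2, 2), (3, 22), (8, 4), (9, 0), (11, 12), (12, 15), (13, 3), (16, 9), (18, 22)])
v19: WRITE b=0  (b history now [(4, 0), (5, 0), (6, 6), (7, 17), (10, 19), (14, 19), (15, 1), (17, 13), (19, 0)])
READ b @v17: history=[(4, 0), (5, 0), (6, 6), (7, 17), (10, 19), (14, 19), (15, 1), (17, 13), (19, 0)] -> pick v17 -> 13
Read results in order: ['22', '22', '3', '13']
NONE count = 0

Answer: 0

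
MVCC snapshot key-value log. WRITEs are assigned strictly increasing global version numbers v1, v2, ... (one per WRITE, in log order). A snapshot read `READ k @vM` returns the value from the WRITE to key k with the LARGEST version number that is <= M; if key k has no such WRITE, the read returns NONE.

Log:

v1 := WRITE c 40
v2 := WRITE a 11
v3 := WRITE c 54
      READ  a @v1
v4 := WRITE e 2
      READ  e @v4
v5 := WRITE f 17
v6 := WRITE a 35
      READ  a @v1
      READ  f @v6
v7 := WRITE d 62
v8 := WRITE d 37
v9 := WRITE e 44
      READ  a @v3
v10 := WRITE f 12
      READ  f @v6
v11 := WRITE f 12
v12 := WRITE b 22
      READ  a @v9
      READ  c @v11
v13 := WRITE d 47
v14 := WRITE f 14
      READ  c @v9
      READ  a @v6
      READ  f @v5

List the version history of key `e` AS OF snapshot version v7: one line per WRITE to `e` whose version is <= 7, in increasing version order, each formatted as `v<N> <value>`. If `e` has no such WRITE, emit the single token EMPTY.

Answer: v4 2

Derivation:
Scan writes for key=e with version <= 7:
  v1 WRITE c 40 -> skip
  v2 WRITE a 11 -> skip
  v3 WRITE c 54 -> skip
  v4 WRITE e 2 -> keep
  v5 WRITE f 17 -> skip
  v6 WRITE a 35 -> skip
  v7 WRITE d 62 -> skip
  v8 WRITE d 37 -> skip
  v9 WRITE e 44 -> drop (> snap)
  v10 WRITE f 12 -> skip
  v11 WRITE f 12 -> skip
  v12 WRITE b 22 -> skip
  v13 WRITE d 47 -> skip
  v14 WRITE f 14 -> skip
Collected: [(4, 2)]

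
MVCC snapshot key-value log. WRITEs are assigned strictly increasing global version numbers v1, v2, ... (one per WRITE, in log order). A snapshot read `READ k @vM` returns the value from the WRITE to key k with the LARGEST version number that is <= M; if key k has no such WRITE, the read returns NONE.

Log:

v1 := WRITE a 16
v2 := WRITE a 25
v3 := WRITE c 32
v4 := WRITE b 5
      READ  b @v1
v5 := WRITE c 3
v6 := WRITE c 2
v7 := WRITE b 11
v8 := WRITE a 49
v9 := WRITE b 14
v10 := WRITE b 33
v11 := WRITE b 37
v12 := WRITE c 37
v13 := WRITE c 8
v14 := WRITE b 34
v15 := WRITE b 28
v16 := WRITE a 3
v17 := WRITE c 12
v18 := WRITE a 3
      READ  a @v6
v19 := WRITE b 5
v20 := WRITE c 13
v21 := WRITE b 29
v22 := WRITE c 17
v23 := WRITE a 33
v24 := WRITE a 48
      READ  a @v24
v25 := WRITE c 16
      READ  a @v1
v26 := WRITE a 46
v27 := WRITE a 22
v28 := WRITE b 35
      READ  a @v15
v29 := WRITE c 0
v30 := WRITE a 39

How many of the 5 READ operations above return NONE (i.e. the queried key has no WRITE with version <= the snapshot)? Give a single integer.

Answer: 1

Derivation:
v1: WRITE a=16  (a history now [(1, 16)])
v2: WRITE a=25  (a history now [(1, 16), (2, 25)])
v3: WRITE c=32  (c history now [(3, 32)])
v4: WRITE b=5  (b history now [(4, 5)])
READ b @v1: history=[(4, 5)] -> no version <= 1 -> NONE
v5: WRITE c=3  (c history now [(3, 32), (5, 3)])
v6: WRITE c=2  (c history now [(3, 32), (5, 3), (6, 2)])
v7: WRITE b=11  (b history now [(4, 5), (7, 11)])
v8: WRITE a=49  (a history now [(1, 16), (2, 25), (8, 49)])
v9: WRITE b=14  (b history now [(4, 5), (7, 11), (9, 14)])
v10: WRITE b=33  (b history now [(4, 5), (7, 11), (9, 14), (10, 33)])
v11: WRITE b=37  (b history now [(4, 5), (7, 11), (9, 14), (10, 33), (11, 37)])
v12: WRITE c=37  (c history now [(3, 32), (5, 3), (6, 2), (12, 37)])
v13: WRITE c=8  (c history now [(3, 32), (5, 3), (6, 2), (12, 37), (13, 8)])
v14: WRITE b=34  (b history now [(4, 5), (7, 11), (9, 14), (10, 33), (11, 37), (14, 34)])
v15: WRITE b=28  (b history now [(4, 5), (7, 11), (9, 14), (10, 33), (11, 37), (14, 34), (15, 28)])
v16: WRITE a=3  (a history now [(1, 16), (2, 25), (8, 49), (16, 3)])
v17: WRITE c=12  (c history now [(3, 32), (5, 3), (6, 2), (12, 37), (13, 8), (17, 12)])
v18: WRITE a=3  (a history now [(1, 16), (2, 25), (8, 49), (16, 3), (18, 3)])
READ a @v6: history=[(1, 16), (2, 25), (8, 49), (16, 3), (18, 3)] -> pick v2 -> 25
v19: WRITE b=5  (b history now [(4, 5), (7, 11), (9, 14), (10, 33), (11, 37), (14, 34), (15, 28), (19, 5)])
v20: WRITE c=13  (c history now [(3, 32), (5, 3), (6, 2), (12, 37), (13, 8), (17, 12), (20, 13)])
v21: WRITE b=29  (b history now [(4, 5), (7, 11), (9, 14), (10, 33), (11, 37), (14, 34), (15, 28), (19, 5), (21, 29)])
v22: WRITE c=17  (c history now [(3, 32), (5, 3), (6, 2), (12, 37), (13, 8), (17, 12), (20, 13), (22, 17)])
v23: WRITE a=33  (a history now [(1, 16), (2, 25), (8, 49), (16, 3), (18, 3), (23, 33)])
v24: WRITE a=48  (a history now [(1, 16), (2, 25), (8, 49), (16, 3), (18, 3), (23, 33), (24, 48)])
READ a @v24: history=[(1, 16), (2, 25), (8, 49), (16, 3), (18, 3), (23, 33), (24, 48)] -> pick v24 -> 48
v25: WRITE c=16  (c history now [(3, 32), (5, 3), (6, 2), (12, 37), (13, 8), (17, 12), (20, 13), (22, 17), (25, 16)])
READ a @v1: history=[(1, 16), (2, 25), (8, 49), (16, 3), (18, 3), (23, 33), (24, 48)] -> pick v1 -> 16
v26: WRITE a=46  (a history now [(1, 16), (2, 25), (8, 49), (16, 3), (18, 3), (23, 33), (24, 48), (26, 46)])
v27: WRITE a=22  (a history now [(1, 16), (2, 25), (8, 49), (16, 3), (18, 3), (23, 33), (24, 48), (26, 46), (27, 22)])
v28: WRITE b=35  (b history now [(4, 5), (7, 11), (9, 14), (10, 33), (11, 37), (14, 34), (15, 28), (19, 5), (21, 29), (28, 35)])
READ a @v15: history=[(1, 16), (2, 25), (8, 49), (16, 3), (18, 3), (23, 33), (24, 48), (26, 46), (27, 22)] -> pick v8 -> 49
v29: WRITE c=0  (c history now [(3, 32), (5, 3), (6, 2), (12, 37), (13, 8), (17, 12), (20, 13), (22, 17), (25, 16), (29, 0)])
v30: WRITE a=39  (a history now [(1, 16), (2, 25), (8, 49), (16, 3), (18, 3), (23, 33), (24, 48), (26, 46), (27, 22), (30, 39)])
Read results in order: ['NONE', '25', '48', '16', '49']
NONE count = 1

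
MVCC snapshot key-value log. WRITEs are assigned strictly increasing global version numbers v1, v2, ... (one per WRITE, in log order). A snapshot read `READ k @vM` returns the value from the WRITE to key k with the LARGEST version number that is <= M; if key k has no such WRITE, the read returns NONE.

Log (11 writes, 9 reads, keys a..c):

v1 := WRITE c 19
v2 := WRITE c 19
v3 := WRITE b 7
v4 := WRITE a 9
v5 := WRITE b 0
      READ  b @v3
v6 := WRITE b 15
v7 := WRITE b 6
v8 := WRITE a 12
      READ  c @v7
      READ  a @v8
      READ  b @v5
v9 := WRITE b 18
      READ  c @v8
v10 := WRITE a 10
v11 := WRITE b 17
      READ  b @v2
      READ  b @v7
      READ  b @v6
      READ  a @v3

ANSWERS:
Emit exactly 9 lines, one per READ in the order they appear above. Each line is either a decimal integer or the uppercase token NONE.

v1: WRITE c=19  (c history now [(1, 19)])
v2: WRITE c=19  (c history now [(1, 19), (2, 19)])
v3: WRITE b=7  (b history now [(3, 7)])
v4: WRITE a=9  (a history now [(4, 9)])
v5: WRITE b=0  (b history now [(3, 7), (5, 0)])
READ b @v3: history=[(3, 7), (5, 0)] -> pick v3 -> 7
v6: WRITE b=15  (b history now [(3, 7), (5, 0), (6, 15)])
v7: WRITE b=6  (b history now [(3, 7), (5, 0), (6, 15), (7, 6)])
v8: WRITE a=12  (a history now [(4, 9), (8, 12)])
READ c @v7: history=[(1, 19), (2, 19)] -> pick v2 -> 19
READ a @v8: history=[(4, 9), (8, 12)] -> pick v8 -> 12
READ b @v5: history=[(3, 7), (5, 0), (6, 15), (7, 6)] -> pick v5 -> 0
v9: WRITE b=18  (b history now [(3, 7), (5, 0), (6, 15), (7, 6), (9, 18)])
READ c @v8: history=[(1, 19), (2, 19)] -> pick v2 -> 19
v10: WRITE a=10  (a history now [(4, 9), (8, 12), (10, 10)])
v11: WRITE b=17  (b history now [(3, 7), (5, 0), (6, 15), (7, 6), (9, 18), (11, 17)])
READ b @v2: history=[(3, 7), (5, 0), (6, 15), (7, 6), (9, 18), (11, 17)] -> no version <= 2 -> NONE
READ b @v7: history=[(3, 7), (5, 0), (6, 15), (7, 6), (9, 18), (11, 17)] -> pick v7 -> 6
READ b @v6: history=[(3, 7), (5, 0), (6, 15), (7, 6), (9, 18), (11, 17)] -> pick v6 -> 15
READ a @v3: history=[(4, 9), (8, 12), (10, 10)] -> no version <= 3 -> NONE

Answer: 7
19
12
0
19
NONE
6
15
NONE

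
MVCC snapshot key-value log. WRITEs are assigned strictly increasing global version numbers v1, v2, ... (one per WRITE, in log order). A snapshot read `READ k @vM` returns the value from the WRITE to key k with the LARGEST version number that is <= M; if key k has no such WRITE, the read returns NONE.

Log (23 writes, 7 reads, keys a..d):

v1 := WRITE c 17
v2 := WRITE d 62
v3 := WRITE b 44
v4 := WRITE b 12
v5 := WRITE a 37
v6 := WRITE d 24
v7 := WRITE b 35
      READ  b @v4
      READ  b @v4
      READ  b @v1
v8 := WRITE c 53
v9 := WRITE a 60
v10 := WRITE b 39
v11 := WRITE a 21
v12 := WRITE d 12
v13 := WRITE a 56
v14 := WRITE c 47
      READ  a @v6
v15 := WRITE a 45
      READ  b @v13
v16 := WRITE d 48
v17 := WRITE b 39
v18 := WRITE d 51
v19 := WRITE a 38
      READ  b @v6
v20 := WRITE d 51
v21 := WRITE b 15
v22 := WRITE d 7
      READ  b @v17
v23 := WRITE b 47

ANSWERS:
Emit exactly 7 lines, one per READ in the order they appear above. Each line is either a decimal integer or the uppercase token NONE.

Answer: 12
12
NONE
37
39
12
39

Derivation:
v1: WRITE c=17  (c history now [(1, 17)])
v2: WRITE d=62  (d history now [(2, 62)])
v3: WRITE b=44  (b history now [(3, 44)])
v4: WRITE b=12  (b history now [(3, 44), (4, 12)])
v5: WRITE a=37  (a history now [(5, 37)])
v6: WRITE d=24  (d history now [(2, 62), (6, 24)])
v7: WRITE b=35  (b history now [(3, 44), (4, 12), (7, 35)])
READ b @v4: history=[(3, 44), (4, 12), (7, 35)] -> pick v4 -> 12
READ b @v4: history=[(3, 44), (4, 12), (7, 35)] -> pick v4 -> 12
READ b @v1: history=[(3, 44), (4, 12), (7, 35)] -> no version <= 1 -> NONE
v8: WRITE c=53  (c history now [(1, 17), (8, 53)])
v9: WRITE a=60  (a history now [(5, 37), (9, 60)])
v10: WRITE b=39  (b history now [(3, 44), (4, 12), (7, 35), (10, 39)])
v11: WRITE a=21  (a history now [(5, 37), (9, 60), (11, 21)])
v12: WRITE d=12  (d history now [(2, 62), (6, 24), (12, 12)])
v13: WRITE a=56  (a history now [(5, 37), (9, 60), (11, 21), (13, 56)])
v14: WRITE c=47  (c history now [(1, 17), (8, 53), (14, 47)])
READ a @v6: history=[(5, 37), (9, 60), (11, 21), (13, 56)] -> pick v5 -> 37
v15: WRITE a=45  (a history now [(5, 37), (9, 60), (11, 21), (13, 56), (15, 45)])
READ b @v13: history=[(3, 44), (4, 12), (7, 35), (10, 39)] -> pick v10 -> 39
v16: WRITE d=48  (d history now [(2, 62), (6, 24), (12, 12), (16, 48)])
v17: WRITE b=39  (b history now [(3, 44), (4, 12), (7, 35), (10, 39), (17, 39)])
v18: WRITE d=51  (d history now [(2, 62), (6, 24), (12, 12), (16, 48), (18, 51)])
v19: WRITE a=38  (a history now [(5, 37), (9, 60), (11, 21), (13, 56), (15, 45), (19, 38)])
READ b @v6: history=[(3, 44), (4, 12), (7, 35), (10, 39), (17, 39)] -> pick v4 -> 12
v20: WRITE d=51  (d history now [(2, 62), (6, 24), (12, 12), (16, 48), (18, 51), (20, 51)])
v21: WRITE b=15  (b history now [(3, 44), (4, 12), (7, 35), (10, 39), (17, 39), (21, 15)])
v22: WRITE d=7  (d history now [(2, 62), (6, 24), (12, 12), (16, 48), (18, 51), (20, 51), (22, 7)])
READ b @v17: history=[(3, 44), (4, 12), (7, 35), (10, 39), (17, 39), (21, 15)] -> pick v17 -> 39
v23: WRITE b=47  (b history now [(3, 44), (4, 12), (7, 35), (10, 39), (17, 39), (21, 15), (23, 47)])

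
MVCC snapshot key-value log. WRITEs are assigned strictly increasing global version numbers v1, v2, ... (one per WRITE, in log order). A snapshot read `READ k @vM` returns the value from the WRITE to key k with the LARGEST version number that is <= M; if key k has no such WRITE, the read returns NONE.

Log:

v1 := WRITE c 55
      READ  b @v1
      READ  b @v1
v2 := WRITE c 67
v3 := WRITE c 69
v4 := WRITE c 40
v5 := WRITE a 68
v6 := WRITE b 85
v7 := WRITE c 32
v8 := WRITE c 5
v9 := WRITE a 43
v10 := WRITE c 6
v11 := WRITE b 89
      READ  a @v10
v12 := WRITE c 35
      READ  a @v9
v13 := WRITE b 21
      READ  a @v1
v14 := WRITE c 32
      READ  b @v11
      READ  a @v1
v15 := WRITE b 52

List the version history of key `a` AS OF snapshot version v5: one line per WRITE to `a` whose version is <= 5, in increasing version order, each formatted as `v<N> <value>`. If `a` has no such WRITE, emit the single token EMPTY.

Answer: v5 68

Derivation:
Scan writes for key=a with version <= 5:
  v1 WRITE c 55 -> skip
  v2 WRITE c 67 -> skip
  v3 WRITE c 69 -> skip
  v4 WRITE c 40 -> skip
  v5 WRITE a 68 -> keep
  v6 WRITE b 85 -> skip
  v7 WRITE c 32 -> skip
  v8 WRITE c 5 -> skip
  v9 WRITE a 43 -> drop (> snap)
  v10 WRITE c 6 -> skip
  v11 WRITE b 89 -> skip
  v12 WRITE c 35 -> skip
  v13 WRITE b 21 -> skip
  v14 WRITE c 32 -> skip
  v15 WRITE b 52 -> skip
Collected: [(5, 68)]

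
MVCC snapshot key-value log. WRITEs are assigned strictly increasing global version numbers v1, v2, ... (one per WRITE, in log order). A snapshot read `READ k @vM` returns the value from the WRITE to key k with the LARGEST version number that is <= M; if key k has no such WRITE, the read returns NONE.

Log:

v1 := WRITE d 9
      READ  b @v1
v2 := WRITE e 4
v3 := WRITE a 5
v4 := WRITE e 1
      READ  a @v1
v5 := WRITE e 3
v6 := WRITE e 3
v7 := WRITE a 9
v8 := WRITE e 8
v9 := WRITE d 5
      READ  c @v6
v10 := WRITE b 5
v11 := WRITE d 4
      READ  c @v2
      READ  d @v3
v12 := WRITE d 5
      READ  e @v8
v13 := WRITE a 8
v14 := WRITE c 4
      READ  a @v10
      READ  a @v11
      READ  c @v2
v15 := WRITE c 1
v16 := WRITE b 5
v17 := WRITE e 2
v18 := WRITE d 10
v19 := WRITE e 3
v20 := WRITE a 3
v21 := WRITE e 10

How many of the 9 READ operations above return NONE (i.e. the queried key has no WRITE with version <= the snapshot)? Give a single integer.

Answer: 5

Derivation:
v1: WRITE d=9  (d history now [(1, 9)])
READ b @v1: history=[] -> no version <= 1 -> NONE
v2: WRITE e=4  (e history now [(2, 4)])
v3: WRITE a=5  (a history now [(3, 5)])
v4: WRITE e=1  (e history now [(2, 4), (4, 1)])
READ a @v1: history=[(3, 5)] -> no version <= 1 -> NONE
v5: WRITE e=3  (e history now [(2, 4), (4, 1), (5, 3)])
v6: WRITE e=3  (e history now [(2, 4), (4, 1), (5, 3), (6, 3)])
v7: WRITE a=9  (a history now [(3, 5), (7, 9)])
v8: WRITE e=8  (e history now [(2, 4), (4, 1), (5, 3), (6, 3), (8, 8)])
v9: WRITE d=5  (d history now [(1, 9), (9, 5)])
READ c @v6: history=[] -> no version <= 6 -> NONE
v10: WRITE b=5  (b history now [(10, 5)])
v11: WRITE d=4  (d history now [(1, 9), (9, 5), (11, 4)])
READ c @v2: history=[] -> no version <= 2 -> NONE
READ d @v3: history=[(1, 9), (9, 5), (11, 4)] -> pick v1 -> 9
v12: WRITE d=5  (d history now [(1, 9), (9, 5), (11, 4), (12, 5)])
READ e @v8: history=[(2, 4), (4, 1), (5, 3), (6, 3), (8, 8)] -> pick v8 -> 8
v13: WRITE a=8  (a history now [(3, 5), (7, 9), (13, 8)])
v14: WRITE c=4  (c history now [(14, 4)])
READ a @v10: history=[(3, 5), (7, 9), (13, 8)] -> pick v7 -> 9
READ a @v11: history=[(3, 5), (7, 9), (13, 8)] -> pick v7 -> 9
READ c @v2: history=[(14, 4)] -> no version <= 2 -> NONE
v15: WRITE c=1  (c history now [(14, 4), (15, 1)])
v16: WRITE b=5  (b history now [(10, 5), (16, 5)])
v17: WRITE e=2  (e history now [(2, 4), (4, 1), (5, 3), (6, 3), (8, 8), (17, 2)])
v18: WRITE d=10  (d history now [(1, 9), (9, 5), (11, 4), (12, 5), (18, 10)])
v19: WRITE e=3  (e history now [(2, 4), (4, 1), (5, 3), (6, 3), (8, 8), (17, 2), (19, 3)])
v20: WRITE a=3  (a history now [(3, 5), (7, 9), (13, 8), (20, 3)])
v21: WRITE e=10  (e history now [(2, 4), (4, 1), (5, 3), (6, 3), (8, 8), (17, 2), (19, 3), (21, 10)])
Read results in order: ['NONE', 'NONE', 'NONE', 'NONE', '9', '8', '9', '9', 'NONE']
NONE count = 5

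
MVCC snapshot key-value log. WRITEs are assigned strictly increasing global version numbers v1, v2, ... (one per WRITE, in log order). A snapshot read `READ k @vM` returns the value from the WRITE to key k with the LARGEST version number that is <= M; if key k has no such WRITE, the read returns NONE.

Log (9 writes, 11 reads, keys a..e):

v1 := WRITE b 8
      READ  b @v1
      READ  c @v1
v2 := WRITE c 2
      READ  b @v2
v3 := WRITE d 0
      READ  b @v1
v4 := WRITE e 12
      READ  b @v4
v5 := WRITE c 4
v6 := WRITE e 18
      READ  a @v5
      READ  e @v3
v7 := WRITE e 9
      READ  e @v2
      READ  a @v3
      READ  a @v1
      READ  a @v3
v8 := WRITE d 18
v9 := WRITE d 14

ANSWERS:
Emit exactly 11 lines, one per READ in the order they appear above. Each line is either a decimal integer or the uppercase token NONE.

Answer: 8
NONE
8
8
8
NONE
NONE
NONE
NONE
NONE
NONE

Derivation:
v1: WRITE b=8  (b history now [(1, 8)])
READ b @v1: history=[(1, 8)] -> pick v1 -> 8
READ c @v1: history=[] -> no version <= 1 -> NONE
v2: WRITE c=2  (c history now [(2, 2)])
READ b @v2: history=[(1, 8)] -> pick v1 -> 8
v3: WRITE d=0  (d history now [(3, 0)])
READ b @v1: history=[(1, 8)] -> pick v1 -> 8
v4: WRITE e=12  (e history now [(4, 12)])
READ b @v4: history=[(1, 8)] -> pick v1 -> 8
v5: WRITE c=4  (c history now [(2, 2), (5, 4)])
v6: WRITE e=18  (e history now [(4, 12), (6, 18)])
READ a @v5: history=[] -> no version <= 5 -> NONE
READ e @v3: history=[(4, 12), (6, 18)] -> no version <= 3 -> NONE
v7: WRITE e=9  (e history now [(4, 12), (6, 18), (7, 9)])
READ e @v2: history=[(4, 12), (6, 18), (7, 9)] -> no version <= 2 -> NONE
READ a @v3: history=[] -> no version <= 3 -> NONE
READ a @v1: history=[] -> no version <= 1 -> NONE
READ a @v3: history=[] -> no version <= 3 -> NONE
v8: WRITE d=18  (d history now [(3, 0), (8, 18)])
v9: WRITE d=14  (d history now [(3, 0), (8, 18), (9, 14)])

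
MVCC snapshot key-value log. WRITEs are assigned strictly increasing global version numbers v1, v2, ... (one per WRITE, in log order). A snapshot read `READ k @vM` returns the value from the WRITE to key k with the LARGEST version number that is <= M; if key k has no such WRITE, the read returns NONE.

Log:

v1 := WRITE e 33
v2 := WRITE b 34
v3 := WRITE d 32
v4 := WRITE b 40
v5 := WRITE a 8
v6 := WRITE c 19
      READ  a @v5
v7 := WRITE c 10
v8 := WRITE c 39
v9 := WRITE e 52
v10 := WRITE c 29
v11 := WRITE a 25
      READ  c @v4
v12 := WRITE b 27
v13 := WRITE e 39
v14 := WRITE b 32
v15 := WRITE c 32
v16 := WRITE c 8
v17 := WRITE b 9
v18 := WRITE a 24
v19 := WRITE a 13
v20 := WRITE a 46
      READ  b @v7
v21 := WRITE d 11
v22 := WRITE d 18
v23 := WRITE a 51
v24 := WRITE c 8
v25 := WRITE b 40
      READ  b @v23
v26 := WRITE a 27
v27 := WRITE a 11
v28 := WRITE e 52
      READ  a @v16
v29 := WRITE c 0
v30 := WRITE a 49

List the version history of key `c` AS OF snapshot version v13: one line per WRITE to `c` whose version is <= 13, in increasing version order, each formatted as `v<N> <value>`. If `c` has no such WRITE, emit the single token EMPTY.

Scan writes for key=c with version <= 13:
  v1 WRITE e 33 -> skip
  v2 WRITE b 34 -> skip
  v3 WRITE d 32 -> skip
  v4 WRITE b 40 -> skip
  v5 WRITE a 8 -> skip
  v6 WRITE c 19 -> keep
  v7 WRITE c 10 -> keep
  v8 WRITE c 39 -> keep
  v9 WRITE e 52 -> skip
  v10 WRITE c 29 -> keep
  v11 WRITE a 25 -> skip
  v12 WRITE b 27 -> skip
  v13 WRITE e 39 -> skip
  v14 WRITE b 32 -> skip
  v15 WRITE c 32 -> drop (> snap)
  v16 WRITE c 8 -> drop (> snap)
  v17 WRITE b 9 -> skip
  v18 WRITE a 24 -> skip
  v19 WRITE a 13 -> skip
  v20 WRITE a 46 -> skip
  v21 WRITE d 11 -> skip
  v22 WRITE d 18 -> skip
  v23 WRITE a 51 -> skip
  v24 WRITE c 8 -> drop (> snap)
  v25 WRITE b 40 -> skip
  v26 WRITE a 27 -> skip
  v27 WRITE a 11 -> skip
  v28 WRITE e 52 -> skip
  v29 WRITE c 0 -> drop (> snap)
  v30 WRITE a 49 -> skip
Collected: [(6, 19), (7, 10), (8, 39), (10, 29)]

Answer: v6 19
v7 10
v8 39
v10 29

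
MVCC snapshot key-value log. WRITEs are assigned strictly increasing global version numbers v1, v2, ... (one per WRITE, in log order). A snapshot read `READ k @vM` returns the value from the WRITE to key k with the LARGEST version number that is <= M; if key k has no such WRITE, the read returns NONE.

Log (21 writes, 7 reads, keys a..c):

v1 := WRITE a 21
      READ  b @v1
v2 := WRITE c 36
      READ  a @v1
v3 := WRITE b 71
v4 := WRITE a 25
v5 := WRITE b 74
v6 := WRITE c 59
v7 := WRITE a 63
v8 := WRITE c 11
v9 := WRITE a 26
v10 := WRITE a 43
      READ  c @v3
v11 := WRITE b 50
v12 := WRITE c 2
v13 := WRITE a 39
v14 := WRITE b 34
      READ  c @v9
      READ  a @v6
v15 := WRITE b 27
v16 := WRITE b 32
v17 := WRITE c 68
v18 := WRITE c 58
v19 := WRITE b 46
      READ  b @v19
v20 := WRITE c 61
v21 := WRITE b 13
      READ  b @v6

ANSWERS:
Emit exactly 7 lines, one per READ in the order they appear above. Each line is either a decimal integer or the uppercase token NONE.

v1: WRITE a=21  (a history now [(1, 21)])
READ b @v1: history=[] -> no version <= 1 -> NONE
v2: WRITE c=36  (c history now [(2, 36)])
READ a @v1: history=[(1, 21)] -> pick v1 -> 21
v3: WRITE b=71  (b history now [(3, 71)])
v4: WRITE a=25  (a history now [(1, 21), (4, 25)])
v5: WRITE b=74  (b history now [(3, 71), (5, 74)])
v6: WRITE c=59  (c history now [(2, 36), (6, 59)])
v7: WRITE a=63  (a history now [(1, 21), (4, 25), (7, 63)])
v8: WRITE c=11  (c history now [(2, 36), (6, 59), (8, 11)])
v9: WRITE a=26  (a history now [(1, 21), (4, 25), (7, 63), (9, 26)])
v10: WRITE a=43  (a history now [(1, 21), (4, 25), (7, 63), (9, 26), (10, 43)])
READ c @v3: history=[(2, 36), (6, 59), (8, 11)] -> pick v2 -> 36
v11: WRITE b=50  (b history now [(3, 71), (5, 74), (11, 50)])
v12: WRITE c=2  (c history now [(2, 36), (6, 59), (8, 11), (12, 2)])
v13: WRITE a=39  (a history now [(1, 21), (4, 25), (7, 63), (9, 26), (10, 43), (13, 39)])
v14: WRITE b=34  (b history now [(3, 71), (5, 74), (11, 50), (14, 34)])
READ c @v9: history=[(2, 36), (6, 59), (8, 11), (12, 2)] -> pick v8 -> 11
READ a @v6: history=[(1, 21), (4, 25), (7, 63), (9, 26), (10, 43), (13, 39)] -> pick v4 -> 25
v15: WRITE b=27  (b history now [(3, 71), (5, 74), (11, 50), (14, 34), (15, 27)])
v16: WRITE b=32  (b history now [(3, 71), (5, 74), (11, 50), (14, 34), (15, 27), (16, 32)])
v17: WRITE c=68  (c history now [(2, 36), (6, 59), (8, 11), (12, 2), (17, 68)])
v18: WRITE c=58  (c history now [(2, 36), (6, 59), (8, 11), (12, 2), (17, 68), (18, 58)])
v19: WRITE b=46  (b history now [(3, 71), (5, 74), (11, 50), (14, 34), (15, 27), (16, 32), (19, 46)])
READ b @v19: history=[(3, 71), (5, 74), (11, 50), (14, 34), (15, 27), (16, 32), (19, 46)] -> pick v19 -> 46
v20: WRITE c=61  (c history now [(2, 36), (6, 59), (8, 11), (12, 2), (17, 68), (18, 58), (20, 61)])
v21: WRITE b=13  (b history now [(3, 71), (5, 74), (11, 50), (14, 34), (15, 27), (16, 32), (19, 46), (21, 13)])
READ b @v6: history=[(3, 71), (5, 74), (11, 50), (14, 34), (15, 27), (16, 32), (19, 46), (21, 13)] -> pick v5 -> 74

Answer: NONE
21
36
11
25
46
74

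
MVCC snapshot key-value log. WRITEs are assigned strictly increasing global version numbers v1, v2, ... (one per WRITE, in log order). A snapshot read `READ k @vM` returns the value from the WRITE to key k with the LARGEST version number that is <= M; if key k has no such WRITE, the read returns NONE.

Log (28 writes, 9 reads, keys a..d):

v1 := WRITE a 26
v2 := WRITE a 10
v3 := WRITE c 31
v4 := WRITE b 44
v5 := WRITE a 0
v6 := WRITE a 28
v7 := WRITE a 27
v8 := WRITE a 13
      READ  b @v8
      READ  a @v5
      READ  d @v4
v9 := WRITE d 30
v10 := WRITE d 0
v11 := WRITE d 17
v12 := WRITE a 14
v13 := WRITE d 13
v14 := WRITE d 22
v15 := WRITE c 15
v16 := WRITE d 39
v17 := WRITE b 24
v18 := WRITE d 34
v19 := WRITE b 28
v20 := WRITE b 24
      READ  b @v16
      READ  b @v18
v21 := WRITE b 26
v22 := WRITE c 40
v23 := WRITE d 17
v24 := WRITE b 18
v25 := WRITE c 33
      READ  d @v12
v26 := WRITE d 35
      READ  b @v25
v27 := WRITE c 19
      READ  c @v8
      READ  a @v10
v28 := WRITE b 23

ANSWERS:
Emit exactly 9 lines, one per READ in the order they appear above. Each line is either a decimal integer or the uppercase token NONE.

Answer: 44
0
NONE
44
24
17
18
31
13

Derivation:
v1: WRITE a=26  (a history now [(1, 26)])
v2: WRITE a=10  (a history now [(1, 26), (2, 10)])
v3: WRITE c=31  (c history now [(3, 31)])
v4: WRITE b=44  (b history now [(4, 44)])
v5: WRITE a=0  (a history now [(1, 26), (2, 10), (5, 0)])
v6: WRITE a=28  (a history now [(1, 26), (2, 10), (5, 0), (6, 28)])
v7: WRITE a=27  (a history now [(1, 26), (2, 10), (5, 0), (6, 28), (7, 27)])
v8: WRITE a=13  (a history now [(1, 26), (2, 10), (5, 0), (6, 28), (7, 27), (8, 13)])
READ b @v8: history=[(4, 44)] -> pick v4 -> 44
READ a @v5: history=[(1, 26), (2, 10), (5, 0), (6, 28), (7, 27), (8, 13)] -> pick v5 -> 0
READ d @v4: history=[] -> no version <= 4 -> NONE
v9: WRITE d=30  (d history now [(9, 30)])
v10: WRITE d=0  (d history now [(9, 30), (10, 0)])
v11: WRITE d=17  (d history now [(9, 30), (10, 0), (11, 17)])
v12: WRITE a=14  (a history now [(1, 26), (2, 10), (5, 0), (6, 28), (7, 27), (8, 13), (12, 14)])
v13: WRITE d=13  (d history now [(9, 30), (10, 0), (11, 17), (13, 13)])
v14: WRITE d=22  (d history now [(9, 30), (10, 0), (11, 17), (13, 13), (14, 22)])
v15: WRITE c=15  (c history now [(3, 31), (15, 15)])
v16: WRITE d=39  (d history now [(9, 30), (10, 0), (11, 17), (13, 13), (14, 22), (16, 39)])
v17: WRITE b=24  (b history now [(4, 44), (17, 24)])
v18: WRITE d=34  (d history now [(9, 30), (10, 0), (11, 17), (13, 13), (14, 22), (16, 39), (18, 34)])
v19: WRITE b=28  (b history now [(4, 44), (17, 24), (19, 28)])
v20: WRITE b=24  (b history now [(4, 44), (17, 24), (19, 28), (20, 24)])
READ b @v16: history=[(4, 44), (17, 24), (19, 28), (20, 24)] -> pick v4 -> 44
READ b @v18: history=[(4, 44), (17, 24), (19, 28), (20, 24)] -> pick v17 -> 24
v21: WRITE b=26  (b history now [(4, 44), (17, 24), (19, 28), (20, 24), (21, 26)])
v22: WRITE c=40  (c history now [(3, 31), (15, 15), (22, 40)])
v23: WRITE d=17  (d history now [(9, 30), (10, 0), (11, 17), (13, 13), (14, 22), (16, 39), (18, 34), (23, 17)])
v24: WRITE b=18  (b history now [(4, 44), (17, 24), (19, 28), (20, 24), (21, 26), (24, 18)])
v25: WRITE c=33  (c history now [(3, 31), (15, 15), (22, 40), (25, 33)])
READ d @v12: history=[(9, 30), (10, 0), (11, 17), (13, 13), (14, 22), (16, 39), (18, 34), (23, 17)] -> pick v11 -> 17
v26: WRITE d=35  (d history now [(9, 30), (10, 0), (11, 17), (13, 13), (14, 22), (16, 39), (18, 34), (23, 17), (26, 35)])
READ b @v25: history=[(4, 44), (17, 24), (19, 28), (20, 24), (21, 26), (24, 18)] -> pick v24 -> 18
v27: WRITE c=19  (c history now [(3, 31), (15, 15), (22, 40), (25, 33), (27, 19)])
READ c @v8: history=[(3, 31), (15, 15), (22, 40), (25, 33), (27, 19)] -> pick v3 -> 31
READ a @v10: history=[(1, 26), (2, 10), (5, 0), (6, 28), (7, 27), (8, 13), (12, 14)] -> pick v8 -> 13
v28: WRITE b=23  (b history now [(4, 44), (17, 24), (19, 28), (20, 24), (21, 26), (24, 18), (28, 23)])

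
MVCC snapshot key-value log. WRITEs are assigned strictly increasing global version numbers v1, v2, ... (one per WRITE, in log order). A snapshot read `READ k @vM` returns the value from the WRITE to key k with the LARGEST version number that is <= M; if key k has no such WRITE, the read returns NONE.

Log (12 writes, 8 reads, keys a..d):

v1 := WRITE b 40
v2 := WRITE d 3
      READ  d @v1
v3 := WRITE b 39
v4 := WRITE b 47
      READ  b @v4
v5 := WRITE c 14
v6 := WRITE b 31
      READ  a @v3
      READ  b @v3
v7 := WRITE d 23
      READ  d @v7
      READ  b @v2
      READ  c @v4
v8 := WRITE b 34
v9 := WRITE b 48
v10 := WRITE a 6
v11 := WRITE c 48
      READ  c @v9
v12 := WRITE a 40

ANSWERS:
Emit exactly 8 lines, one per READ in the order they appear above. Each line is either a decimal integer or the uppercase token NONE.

v1: WRITE b=40  (b history now [(1, 40)])
v2: WRITE d=3  (d history now [(2, 3)])
READ d @v1: history=[(2, 3)] -> no version <= 1 -> NONE
v3: WRITE b=39  (b history now [(1, 40), (3, 39)])
v4: WRITE b=47  (b history now [(1, 40), (3, 39), (4, 47)])
READ b @v4: history=[(1, 40), (3, 39), (4, 47)] -> pick v4 -> 47
v5: WRITE c=14  (c history now [(5, 14)])
v6: WRITE b=31  (b history now [(1, 40), (3, 39), (4, 47), (6, 31)])
READ a @v3: history=[] -> no version <= 3 -> NONE
READ b @v3: history=[(1, 40), (3, 39), (4, 47), (6, 31)] -> pick v3 -> 39
v7: WRITE d=23  (d history now [(2, 3), (7, 23)])
READ d @v7: history=[(2, 3), (7, 23)] -> pick v7 -> 23
READ b @v2: history=[(1, 40), (3, 39), (4, 47), (6, 31)] -> pick v1 -> 40
READ c @v4: history=[(5, 14)] -> no version <= 4 -> NONE
v8: WRITE b=34  (b history now [(1, 40), (3, 39), (4, 47), (6, 31), (8, 34)])
v9: WRITE b=48  (b history now [(1, 40), (3, 39), (4, 47), (6, 31), (8, 34), (9, 48)])
v10: WRITE a=6  (a history now [(10, 6)])
v11: WRITE c=48  (c history now [(5, 14), (11, 48)])
READ c @v9: history=[(5, 14), (11, 48)] -> pick v5 -> 14
v12: WRITE a=40  (a history now [(10, 6), (12, 40)])

Answer: NONE
47
NONE
39
23
40
NONE
14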